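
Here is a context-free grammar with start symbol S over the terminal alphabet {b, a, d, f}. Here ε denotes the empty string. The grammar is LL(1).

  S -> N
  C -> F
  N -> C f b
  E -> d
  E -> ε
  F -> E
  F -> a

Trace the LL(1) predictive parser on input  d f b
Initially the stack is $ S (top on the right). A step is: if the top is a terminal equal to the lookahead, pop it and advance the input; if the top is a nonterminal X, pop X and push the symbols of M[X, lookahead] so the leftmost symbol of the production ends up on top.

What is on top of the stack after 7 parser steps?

b

step 1: stack=$ S  input=d f b $  — expand S -> N
step 2: stack=$ N  input=d f b $  — expand N -> C f b
step 3: stack=$ b f C  input=d f b $  — expand C -> F
step 4: stack=$ b f F  input=d f b $  — expand F -> E
step 5: stack=$ b f E  input=d f b $  — expand E -> d
step 6: stack=$ b f d  input=d f b $  — match d
step 7: stack=$ b f  input=f b $  — match f
Stack after step 7: $ b (top = b).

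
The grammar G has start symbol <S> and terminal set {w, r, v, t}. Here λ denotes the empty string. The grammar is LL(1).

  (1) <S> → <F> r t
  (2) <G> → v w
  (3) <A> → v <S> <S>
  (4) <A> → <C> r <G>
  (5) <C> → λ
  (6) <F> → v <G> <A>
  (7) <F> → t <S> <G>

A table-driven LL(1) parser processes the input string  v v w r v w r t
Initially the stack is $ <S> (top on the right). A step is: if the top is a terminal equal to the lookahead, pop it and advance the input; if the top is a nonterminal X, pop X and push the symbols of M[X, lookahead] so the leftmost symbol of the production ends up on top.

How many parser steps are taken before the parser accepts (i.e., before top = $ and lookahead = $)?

14

      Stack            Input              Action
   1  $ <S>            v v w r v w r t $  expand <S> → <F> r t
   2  $ t r <F>        v v w r v w r t $  expand <F> → v <G> <A>
   3  $ t r <A> <G> v  v v w r v w r t $  match v
   4  $ t r <A> <G>    v w r v w r t $    expand <G> → v w
   5  $ t r <A> w v    v w r v w r t $    match v
   6  $ t r <A> w      w r v w r t $      match w
   7  $ t r <A>        r v w r t $        expand <A> → <C> r <G>
   8  $ t r <G> r <C>  r v w r t $        expand <C> → λ
   9  $ t r <G> r      r v w r t $        match r
  10  $ t r <G>        v w r t $          expand <G> → v w
  11  $ t r w v        v w r t $          match v
  12  $ t r w          w r t $            match w
  13  $ t r            r t $              match r
  14  $ t              t $                match t
Accept reached after 14 steps.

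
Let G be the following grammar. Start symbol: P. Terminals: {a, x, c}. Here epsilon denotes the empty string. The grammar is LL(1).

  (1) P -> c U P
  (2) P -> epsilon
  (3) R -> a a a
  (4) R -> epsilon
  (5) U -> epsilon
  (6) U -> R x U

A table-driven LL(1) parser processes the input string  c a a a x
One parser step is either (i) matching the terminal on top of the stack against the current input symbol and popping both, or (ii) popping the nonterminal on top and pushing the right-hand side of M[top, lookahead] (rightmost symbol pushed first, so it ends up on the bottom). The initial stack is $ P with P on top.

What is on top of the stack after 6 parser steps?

a

     Stack          Input        Action
  1  $ P            c a a a x $  expand P -> c U P
  2  $ P U c        c a a a x $  match c
  3  $ P U          a a a x $    expand U -> R x U
  4  $ P U x R      a a a x $    expand R -> a a a
  5  $ P U x a a a  a a a x $    match a
  6  $ P U x a a    a a x $      match a
Stack after step 6: $ P U x a (top = a).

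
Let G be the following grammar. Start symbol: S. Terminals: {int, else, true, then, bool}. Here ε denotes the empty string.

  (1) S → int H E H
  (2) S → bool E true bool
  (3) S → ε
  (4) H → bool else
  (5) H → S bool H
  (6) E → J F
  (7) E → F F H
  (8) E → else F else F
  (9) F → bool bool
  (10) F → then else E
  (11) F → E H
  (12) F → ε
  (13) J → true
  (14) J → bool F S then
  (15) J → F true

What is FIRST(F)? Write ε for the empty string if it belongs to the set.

FIRST(S) = {ε, bool, int}
FIRST(H) = {bool, int}  (via S bool H)
FIRST(E) = {bool, else, int, then, true}  (via J F, F F H)
FIRST(F) = {ε, bool, else, int, then, true}  (via E H)
FIRST(J) = {bool, else, int, then, true}  (via F true)

{ε, bool, else, int, then, true}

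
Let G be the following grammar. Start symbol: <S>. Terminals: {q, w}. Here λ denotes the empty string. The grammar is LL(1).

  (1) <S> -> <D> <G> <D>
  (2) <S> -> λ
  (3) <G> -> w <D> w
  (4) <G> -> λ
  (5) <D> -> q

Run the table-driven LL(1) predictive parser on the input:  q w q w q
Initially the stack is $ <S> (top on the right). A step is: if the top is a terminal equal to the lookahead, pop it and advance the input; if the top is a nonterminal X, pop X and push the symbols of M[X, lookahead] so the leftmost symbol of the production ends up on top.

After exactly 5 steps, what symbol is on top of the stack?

<D>

step 1: stack=$ <S>  input=q w q w q $  — expand <S> -> <D> <G> <D>
step 2: stack=$ <D> <G> <D>  input=q w q w q $  — expand <D> -> q
step 3: stack=$ <D> <G> q  input=q w q w q $  — match q
step 4: stack=$ <D> <G>  input=w q w q $  — expand <G> -> w <D> w
step 5: stack=$ <D> w <D> w  input=w q w q $  — match w
Stack after step 5: $ <D> w <D> (top = <D>).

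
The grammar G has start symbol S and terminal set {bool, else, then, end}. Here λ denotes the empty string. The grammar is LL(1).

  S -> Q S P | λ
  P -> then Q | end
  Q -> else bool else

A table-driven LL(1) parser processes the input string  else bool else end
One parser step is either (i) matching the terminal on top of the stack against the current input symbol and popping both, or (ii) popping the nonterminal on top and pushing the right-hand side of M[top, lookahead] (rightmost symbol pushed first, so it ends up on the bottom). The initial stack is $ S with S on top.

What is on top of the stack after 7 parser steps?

     Stack                 Input                 Action
  1  $ S                   else bool else end $  expand S -> Q S P
  2  $ P S Q               else bool else end $  expand Q -> else bool else
  3  $ P S else bool else  else bool else end $  match else
  4  $ P S else bool       bool else end $       match bool
  5  $ P S else            else end $            match else
  6  $ P S                 end $                 expand S -> λ
  7  $ P                   end $                 expand P -> end
Stack after step 7: $ end (top = end).

end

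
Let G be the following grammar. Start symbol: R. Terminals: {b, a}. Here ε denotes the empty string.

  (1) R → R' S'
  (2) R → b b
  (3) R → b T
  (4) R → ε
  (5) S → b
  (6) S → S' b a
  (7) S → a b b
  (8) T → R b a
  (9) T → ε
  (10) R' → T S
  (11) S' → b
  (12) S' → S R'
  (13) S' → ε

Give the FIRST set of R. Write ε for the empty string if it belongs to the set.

{ε, a, b}

FIRST(R): from R→R' S' we get {a, b}; from R→b b we get {b}; from R→b T we get {b}; from R→ε we get {ε}. So FIRST(R) = {ε, a, b}.
FIRST(T): from T→R b a we get {a, b}; from T→ε we get {ε}. So FIRST(T) = {ε, a, b}.
FIRST(S): from S→b we get {b}; from S→S' b a we get {a, b}; from S→a b b we get {a}. So FIRST(S) = {a, b}.
FIRST(R'): from R'→T S we get {a, b}. So FIRST(R') = {a, b}.
FIRST(S'): from S'→b we get {b}; from S'→S R' we get {a, b}; from S'→ε we get {ε}. So FIRST(S') = {ε, a, b}.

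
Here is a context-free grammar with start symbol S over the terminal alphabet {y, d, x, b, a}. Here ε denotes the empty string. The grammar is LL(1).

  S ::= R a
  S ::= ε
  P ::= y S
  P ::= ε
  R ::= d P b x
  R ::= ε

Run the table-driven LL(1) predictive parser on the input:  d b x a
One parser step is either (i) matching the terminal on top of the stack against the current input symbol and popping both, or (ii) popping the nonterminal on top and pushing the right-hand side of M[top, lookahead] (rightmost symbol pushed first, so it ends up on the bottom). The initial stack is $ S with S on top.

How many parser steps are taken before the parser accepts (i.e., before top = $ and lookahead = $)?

7

     Stack        Input      Action
  1  $ S          d b x a $  expand S ::= R a
  2  $ a R        d b x a $  expand R ::= d P b x
  3  $ a x b P d  d b x a $  match d
  4  $ a x b P    b x a $    expand P ::= ε
  5  $ a x b      b x a $    match b
  6  $ a x        x a $      match x
  7  $ a          a $        match a
Accept reached after 7 steps.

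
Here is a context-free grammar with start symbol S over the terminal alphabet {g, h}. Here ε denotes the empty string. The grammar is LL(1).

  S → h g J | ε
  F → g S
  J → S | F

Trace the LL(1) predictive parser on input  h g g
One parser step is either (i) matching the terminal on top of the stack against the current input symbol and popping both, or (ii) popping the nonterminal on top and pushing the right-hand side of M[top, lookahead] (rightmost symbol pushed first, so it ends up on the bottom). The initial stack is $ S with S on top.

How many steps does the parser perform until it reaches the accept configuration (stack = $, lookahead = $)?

     Stack    Input    Action
  1  $ S      h g g $  expand S → h g J
  2  $ J g h  h g g $  match h
  3  $ J g    g g $    match g
  4  $ J      g $      expand J → F
  5  $ F      g $      expand F → g S
  6  $ S g    g $      match g
  7  $ S      $        expand S → ε
Accept reached after 7 steps.

7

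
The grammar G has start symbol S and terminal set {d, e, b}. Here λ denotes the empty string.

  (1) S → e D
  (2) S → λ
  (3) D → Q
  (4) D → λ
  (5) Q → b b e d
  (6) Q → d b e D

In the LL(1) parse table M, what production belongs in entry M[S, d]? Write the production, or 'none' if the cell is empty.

none

FIRST(S) = {λ, e}
FIRST(Q) = {b, d}
FIRST(D) = {λ, b, d}  (via Q)
FOLLOW(S) includes $ since S is the start symbol.
FOLLOW(S): S appears on no right-hand side. Thus FOLLOW(S) = {$}.
For S → e D: FIRST(e D) = {e}, so it goes in M[S, t] for t ∈ {e}.
For S → λ: FIRST(λ) = {λ}, so it goes in M[S, t] for t ∈ {}; since λ ∈ FIRST, also for every t ∈ FOLLOW(S) = {$}.
None of these place a production in M[S, d].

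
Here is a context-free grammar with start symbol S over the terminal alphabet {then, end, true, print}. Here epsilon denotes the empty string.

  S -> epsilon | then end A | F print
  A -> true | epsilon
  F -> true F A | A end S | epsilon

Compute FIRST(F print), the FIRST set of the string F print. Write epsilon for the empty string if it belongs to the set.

FIRST(A) = {epsilon, true}
FIRST(F) = {epsilon, end, true}  (via A end S)
FIRST(S) = {epsilon, end, print, then, true}  (via F print)
FIRST(F print): take FIRST of each symbol in turn, carrying on past any symbol whose FIRST contains epsilon; result {end, print, true}.

{end, print, true}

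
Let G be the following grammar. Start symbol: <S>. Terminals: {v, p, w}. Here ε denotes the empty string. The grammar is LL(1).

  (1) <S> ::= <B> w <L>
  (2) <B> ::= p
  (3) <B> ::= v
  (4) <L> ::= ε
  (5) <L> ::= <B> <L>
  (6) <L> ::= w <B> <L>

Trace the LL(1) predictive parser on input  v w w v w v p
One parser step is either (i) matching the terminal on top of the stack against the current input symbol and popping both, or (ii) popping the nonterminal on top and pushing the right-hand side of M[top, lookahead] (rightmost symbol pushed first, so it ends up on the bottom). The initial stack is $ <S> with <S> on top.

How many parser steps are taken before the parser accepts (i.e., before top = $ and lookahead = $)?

step 1: stack=$ <S>  input=v w w v w v p $  — expand <S> ::= <B> w <L>
step 2: stack=$ <L> w <B>  input=v w w v w v p $  — expand <B> ::= v
step 3: stack=$ <L> w v  input=v w w v w v p $  — match v
step 4: stack=$ <L> w  input=w w v w v p $  — match w
step 5: stack=$ <L>  input=w v w v p $  — expand <L> ::= w <B> <L>
step 6: stack=$ <L> <B> w  input=w v w v p $  — match w
step 7: stack=$ <L> <B>  input=v w v p $  — expand <B> ::= v
step 8: stack=$ <L> v  input=v w v p $  — match v
step 9: stack=$ <L>  input=w v p $  — expand <L> ::= w <B> <L>
step 10: stack=$ <L> <B> w  input=w v p $  — match w
step 11: stack=$ <L> <B>  input=v p $  — expand <B> ::= v
step 12: stack=$ <L> v  input=v p $  — match v
step 13: stack=$ <L>  input=p $  — expand <L> ::= <B> <L>
step 14: stack=$ <L> <B>  input=p $  — expand <B> ::= p
step 15: stack=$ <L> p  input=p $  — match p
step 16: stack=$ <L>  input=$  — expand <L> ::= ε
Accept reached after 16 steps.

16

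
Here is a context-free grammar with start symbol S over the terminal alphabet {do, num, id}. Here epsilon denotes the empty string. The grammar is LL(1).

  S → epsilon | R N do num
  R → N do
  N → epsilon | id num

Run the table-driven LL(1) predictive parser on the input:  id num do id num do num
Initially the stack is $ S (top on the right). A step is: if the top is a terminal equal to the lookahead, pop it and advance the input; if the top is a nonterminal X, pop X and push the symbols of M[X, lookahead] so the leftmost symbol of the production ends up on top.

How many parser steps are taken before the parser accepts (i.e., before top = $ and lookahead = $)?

step 1: stack=$ S  input=id num do id num do num $  — expand S → R N do num
step 2: stack=$ num do N R  input=id num do id num do num $  — expand R → N do
step 3: stack=$ num do N do N  input=id num do id num do num $  — expand N → id num
step 4: stack=$ num do N do num id  input=id num do id num do num $  — match id
step 5: stack=$ num do N do num  input=num do id num do num $  — match num
step 6: stack=$ num do N do  input=do id num do num $  — match do
step 7: stack=$ num do N  input=id num do num $  — expand N → id num
step 8: stack=$ num do num id  input=id num do num $  — match id
step 9: stack=$ num do num  input=num do num $  — match num
step 10: stack=$ num do  input=do num $  — match do
step 11: stack=$ num  input=num $  — match num
Accept reached after 11 steps.

11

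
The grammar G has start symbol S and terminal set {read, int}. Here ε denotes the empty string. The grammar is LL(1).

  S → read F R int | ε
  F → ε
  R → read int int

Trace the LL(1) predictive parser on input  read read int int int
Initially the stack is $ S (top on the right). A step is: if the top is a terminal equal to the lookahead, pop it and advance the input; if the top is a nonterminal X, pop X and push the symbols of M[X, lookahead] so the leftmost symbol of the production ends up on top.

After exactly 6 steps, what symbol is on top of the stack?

step 1: stack=$ S  input=read read int int int $  — expand S → read F R int
step 2: stack=$ int R F read  input=read read int int int $  — match read
step 3: stack=$ int R F  input=read int int int $  — expand F → ε
step 4: stack=$ int R  input=read int int int $  — expand R → read int int
step 5: stack=$ int int int read  input=read int int int $  — match read
step 6: stack=$ int int int  input=int int int $  — match int
Stack after step 6: $ int int (top = int).

int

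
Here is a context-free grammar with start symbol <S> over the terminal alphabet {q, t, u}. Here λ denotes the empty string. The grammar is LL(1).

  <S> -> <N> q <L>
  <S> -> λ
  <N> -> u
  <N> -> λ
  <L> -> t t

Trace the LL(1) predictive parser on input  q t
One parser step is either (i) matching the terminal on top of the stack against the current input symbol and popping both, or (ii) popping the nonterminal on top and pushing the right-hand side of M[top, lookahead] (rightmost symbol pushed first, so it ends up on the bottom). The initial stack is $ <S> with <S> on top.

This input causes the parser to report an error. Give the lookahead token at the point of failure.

$

     Stack        Input  Action
  1  $ <S>        q t $  expand <S> -> <N> q <L>
  2  $ <L> q <N>  q t $  expand <N> -> λ
  3  $ <L> q      q t $  match q
  4  $ <L>        t $    expand <L> -> t t
  5  $ t t        t $    match t
  6  $ t          $      error: top is terminal t but lookahead is $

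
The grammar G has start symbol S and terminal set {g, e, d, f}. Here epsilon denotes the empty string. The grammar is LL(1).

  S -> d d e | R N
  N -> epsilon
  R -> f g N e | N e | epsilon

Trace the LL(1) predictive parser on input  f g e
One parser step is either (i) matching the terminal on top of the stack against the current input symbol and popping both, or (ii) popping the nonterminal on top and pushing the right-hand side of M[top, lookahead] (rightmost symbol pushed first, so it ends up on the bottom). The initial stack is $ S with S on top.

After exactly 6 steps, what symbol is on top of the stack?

     Stack        Input    Action
  1  $ S          f g e $  expand S -> R N
  2  $ N R        f g e $  expand R -> f g N e
  3  $ N e N g f  f g e $  match f
  4  $ N e N g    g e $    match g
  5  $ N e N      e $      expand N -> epsilon
  6  $ N e        e $      match e
Stack after step 6: $ N (top = N).

N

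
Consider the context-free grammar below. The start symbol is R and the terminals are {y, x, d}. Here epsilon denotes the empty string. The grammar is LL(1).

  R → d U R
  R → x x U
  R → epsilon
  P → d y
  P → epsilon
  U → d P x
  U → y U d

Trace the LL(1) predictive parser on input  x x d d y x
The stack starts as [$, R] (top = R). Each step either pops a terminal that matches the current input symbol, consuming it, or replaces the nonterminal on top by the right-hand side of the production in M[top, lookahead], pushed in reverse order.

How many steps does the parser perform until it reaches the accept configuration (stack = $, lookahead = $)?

9

     Stack    Input          Action
  1  $ R      x x d d y x $  expand R → x x U
  2  $ U x x  x x d d y x $  match x
  3  $ U x    x d d y x $    match x
  4  $ U      d d y x $      expand U → d P x
  5  $ x P d  d d y x $      match d
  6  $ x P    d y x $        expand P → d y
  7  $ x y d  d y x $        match d
  8  $ x y    y x $          match y
  9  $ x      x $            match x
Accept reached after 9 steps.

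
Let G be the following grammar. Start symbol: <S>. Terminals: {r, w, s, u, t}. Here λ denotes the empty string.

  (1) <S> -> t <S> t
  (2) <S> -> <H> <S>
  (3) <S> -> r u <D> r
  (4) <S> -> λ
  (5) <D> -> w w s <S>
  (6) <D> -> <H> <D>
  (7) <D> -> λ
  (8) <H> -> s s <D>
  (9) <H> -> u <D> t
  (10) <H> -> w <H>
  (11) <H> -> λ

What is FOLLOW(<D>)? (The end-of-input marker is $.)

{$, r, s, t, u, w}

FIRST(<H>) = {λ, s, u, w}
FIRST(<S>) = {λ, r, s, t, u, w}  (via <H> <S>)
FIRST(<D>) = {λ, s, u, w}  (via <H> <D>)
FOLLOW(<S>) includes $ since <S> is the start symbol.
FOLLOW(<S>): in <S>->t <S> t, <S> is followed by t with FIRST {t}; in <S>-><H> <S>, the suffix after <S> is empty (adds nothing new); in <D>->w w s <S>, the suffix after <S> is empty, so FOLLOW(<S>) ⊇ FOLLOW(<D>) = {$, r, s, t, u, w}. Thus FOLLOW(<S>) = {$, r, s, t, u, w}.
FOLLOW(<D>): in <S>->r u <D> r, <D> is followed by r with FIRST {r}; in <D>-><H> <D>, the suffix after <D> is empty (adds nothing new); in <H>->s s <D>, the suffix after <D> is empty, so FOLLOW(<D>) ⊇ FOLLOW(<H>) = {$, r, s, t, u, w}; in <H>->u <D> t, <D> is followed by t with FIRST {t}. Thus FOLLOW(<D>) = {$, r, s, t, u, w}.
FOLLOW(<H>): in <S>-><H> <S>, <H> is followed by <S> with FIRST {λ, r, s, t, u, w}; in <S>-><H> <S>, the suffix after <H> is nullable, so FOLLOW(<H>) ⊇ FOLLOW(<S>) = {$, r, s, t, u, w}; in <D>-><H> <D>, <H> is followed by <D> with FIRST {λ, s, u, w}; in <D>-><H> <D>, the suffix after <H> is nullable, so FOLLOW(<H>) ⊇ FOLLOW(<D>) = {$, r, s, t, u, w}; in <H>->w <H>, the suffix after <H> is empty (adds nothing new). Thus FOLLOW(<H>) = {$, r, s, t, u, w}.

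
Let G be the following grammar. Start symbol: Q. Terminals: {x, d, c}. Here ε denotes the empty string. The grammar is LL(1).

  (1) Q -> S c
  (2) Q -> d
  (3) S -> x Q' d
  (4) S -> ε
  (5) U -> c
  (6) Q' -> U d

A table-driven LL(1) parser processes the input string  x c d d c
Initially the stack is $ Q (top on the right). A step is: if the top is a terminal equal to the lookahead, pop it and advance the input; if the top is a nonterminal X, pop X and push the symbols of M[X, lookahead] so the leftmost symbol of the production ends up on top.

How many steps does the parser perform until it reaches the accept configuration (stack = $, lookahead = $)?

step 1: stack=$ Q  input=x c d d c $  — expand Q -> S c
step 2: stack=$ c S  input=x c d d c $  — expand S -> x Q' d
step 3: stack=$ c d Q' x  input=x c d d c $  — match x
step 4: stack=$ c d Q'  input=c d d c $  — expand Q' -> U d
step 5: stack=$ c d d U  input=c d d c $  — expand U -> c
step 6: stack=$ c d d c  input=c d d c $  — match c
step 7: stack=$ c d d  input=d d c $  — match d
step 8: stack=$ c d  input=d c $  — match d
step 9: stack=$ c  input=c $  — match c
Accept reached after 9 steps.

9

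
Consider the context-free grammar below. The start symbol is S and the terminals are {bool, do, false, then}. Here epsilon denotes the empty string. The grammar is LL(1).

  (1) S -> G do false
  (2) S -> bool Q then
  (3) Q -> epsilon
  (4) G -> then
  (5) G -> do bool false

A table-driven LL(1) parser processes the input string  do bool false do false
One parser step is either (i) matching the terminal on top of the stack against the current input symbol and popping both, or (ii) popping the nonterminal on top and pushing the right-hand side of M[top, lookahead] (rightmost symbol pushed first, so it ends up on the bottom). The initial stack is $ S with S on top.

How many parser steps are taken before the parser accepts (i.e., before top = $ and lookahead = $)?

     Stack                     Input                     Action
  1  $ S                       do bool false do false $  expand S -> G do false
  2  $ false do G              do bool false do false $  expand G -> do bool false
  3  $ false do false bool do  do bool false do false $  match do
  4  $ false do false bool     bool false do false $     match bool
  5  $ false do false          false do false $          match false
  6  $ false do                do false $                match do
  7  $ false                   false $                   match false
Accept reached after 7 steps.

7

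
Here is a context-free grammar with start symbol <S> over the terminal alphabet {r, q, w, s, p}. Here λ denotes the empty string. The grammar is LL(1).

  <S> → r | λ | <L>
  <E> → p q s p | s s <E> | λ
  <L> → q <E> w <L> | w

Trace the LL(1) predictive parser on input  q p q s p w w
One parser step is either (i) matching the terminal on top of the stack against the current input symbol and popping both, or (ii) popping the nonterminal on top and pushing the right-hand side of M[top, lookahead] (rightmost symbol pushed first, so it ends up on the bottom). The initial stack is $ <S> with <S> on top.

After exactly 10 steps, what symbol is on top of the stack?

      Stack            Input            Action
   1  $ <S>            q p q s p w w $  expand <S> → <L>
   2  $ <L>            q p q s p w w $  expand <L> → q <E> w <L>
   3  $ <L> w <E> q    q p q s p w w $  match q
   4  $ <L> w <E>      p q s p w w $    expand <E> → p q s p
   5  $ <L> w p s q p  p q s p w w $    match p
   6  $ <L> w p s q    q s p w w $      match q
   7  $ <L> w p s      s p w w $        match s
   8  $ <L> w p        p w w $          match p
   9  $ <L> w          w w $            match w
  10  $ <L>            w $              expand <L> → w
Stack after step 10: $ w (top = w).

w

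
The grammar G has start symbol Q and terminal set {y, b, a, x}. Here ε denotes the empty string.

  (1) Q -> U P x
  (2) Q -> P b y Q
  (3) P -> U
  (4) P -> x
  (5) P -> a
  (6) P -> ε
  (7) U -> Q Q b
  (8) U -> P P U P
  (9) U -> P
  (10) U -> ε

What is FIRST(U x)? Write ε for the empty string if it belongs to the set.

{a, b, x}

FIRST(Q): from Q->U P x we get {a, b, x}; from Q->P b y Q we get {a, b, x}. So FIRST(Q) = {a, b, x}.
FIRST(P): from P->U we get {ε, a, b, x}; from P->x we get {x}; from P->a we get {a}; from P->ε we get {ε}. So FIRST(P) = {ε, a, b, x}.
FIRST(U): from U->Q Q b we get {a, b, x}; from U->P P U P we get {ε, a, b, x}; from U->P we get {ε, a, b, x}; from U->ε we get {ε}. So FIRST(U) = {ε, a, b, x}.
FIRST(U x): take FIRST of each symbol in turn, carrying on past any symbol whose FIRST contains ε; result {a, b, x}.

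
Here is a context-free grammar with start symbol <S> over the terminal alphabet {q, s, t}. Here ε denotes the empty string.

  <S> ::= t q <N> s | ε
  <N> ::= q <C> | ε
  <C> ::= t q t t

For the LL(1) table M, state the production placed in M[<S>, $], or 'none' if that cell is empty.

<S> ::= ε

FIRST(<S>): from <S>::=t q <N> s we get {t}; from <S>::=ε we get {ε}. So FIRST(<S>) = {ε, t}.
FIRST(<N>): from <N>::=q <C> we get {q}; from <N>::=ε we get {ε}. So FIRST(<N>) = {ε, q}.
FIRST(<C>): from <C>::=t q t t we get {t}. So FIRST(<C>) = {t}.
FOLLOW(<S>) includes $ since <S> is the start symbol.
FOLLOW(<S>): <S> appears on no right-hand side. Thus FOLLOW(<S>) = {$}.
For <S> ::= t q <N> s: FIRST(t q <N> s) = {t}, so it goes in M[<S>, t] for t ∈ {t}.
For <S> ::= ε: FIRST(ε) = {ε}, so it goes in M[<S>, t] for t ∈ {}; since ε ∈ FIRST, also for every t ∈ FOLLOW(<S>) = {$}.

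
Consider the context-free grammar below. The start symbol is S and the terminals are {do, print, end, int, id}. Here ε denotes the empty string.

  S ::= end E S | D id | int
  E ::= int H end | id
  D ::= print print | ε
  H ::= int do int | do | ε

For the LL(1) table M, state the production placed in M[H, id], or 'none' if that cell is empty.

none

FIRST(E): from E::=int H end we get {int}; from E::=id we get {id}. So FIRST(E) = {id, int}.
FIRST(D): from D::=print print we get {print}; from D::=ε we get {ε}. So FIRST(D) = {ε, print}.
FIRST(H): from H::=int do int we get {int}; from H::=do we get {do}; from H::=ε we get {ε}. So FIRST(H) = {ε, do, int}.
FIRST(S): from S::=end E S we get {end}; from S::=D id we get {id, print}; from S::=int we get {int}. So FIRST(S) = {end, id, int, print}.
FOLLOW(S) includes $ since S is the start symbol.
FOLLOW(H): in E::=int H end, H is followed by end with FIRST {end}. Thus FOLLOW(H) = {end}.
For H ::= int do int: FIRST(int do int) = {int}, so it goes in M[H, t] for t ∈ {int}.
For H ::= do: FIRST(do) = {do}, so it goes in M[H, t] for t ∈ {do}.
For H ::= ε: FIRST(ε) = {ε}, so it goes in M[H, t] for t ∈ {}; since ε ∈ FIRST, also for every t ∈ FOLLOW(H) = {end}.
None of these place a production in M[H, id].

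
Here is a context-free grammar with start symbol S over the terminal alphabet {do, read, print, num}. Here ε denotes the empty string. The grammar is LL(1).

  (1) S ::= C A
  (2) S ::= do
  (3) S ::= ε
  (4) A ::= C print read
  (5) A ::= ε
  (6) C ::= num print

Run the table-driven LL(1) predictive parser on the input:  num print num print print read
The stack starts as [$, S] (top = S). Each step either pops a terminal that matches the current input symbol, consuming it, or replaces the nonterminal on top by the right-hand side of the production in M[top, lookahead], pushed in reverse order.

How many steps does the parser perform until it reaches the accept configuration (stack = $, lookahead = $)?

10

      Stack                   Input                             Action
   1  $ S                     num print num print print read $  expand S ::= C A
   2  $ A C                   num print num print print read $  expand C ::= num print
   3  $ A print num           num print num print print read $  match num
   4  $ A print               print num print print read $      match print
   5  $ A                     num print print read $            expand A ::= C print read
   6  $ read print C          num print print read $            expand C ::= num print
   7  $ read print print num  num print print read $            match num
   8  $ read print print      print print read $                match print
   9  $ read print            print read $                      match print
  10  $ read                  read $                            match read
Accept reached after 10 steps.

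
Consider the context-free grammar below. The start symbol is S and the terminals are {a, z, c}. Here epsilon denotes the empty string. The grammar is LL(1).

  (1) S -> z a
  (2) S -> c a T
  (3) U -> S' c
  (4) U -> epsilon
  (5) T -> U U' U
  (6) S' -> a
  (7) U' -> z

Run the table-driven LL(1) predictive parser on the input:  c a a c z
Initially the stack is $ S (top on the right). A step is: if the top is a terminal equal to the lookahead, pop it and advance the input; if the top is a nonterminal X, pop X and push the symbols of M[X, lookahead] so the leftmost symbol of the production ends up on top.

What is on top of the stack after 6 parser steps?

a

step 1: stack=$ S  input=c a a c z $  — expand S -> c a T
step 2: stack=$ T a c  input=c a a c z $  — match c
step 3: stack=$ T a  input=a a c z $  — match a
step 4: stack=$ T  input=a c z $  — expand T -> U U' U
step 5: stack=$ U U' U  input=a c z $  — expand U -> S' c
step 6: stack=$ U U' c S'  input=a c z $  — expand S' -> a
Stack after step 6: $ U U' c a (top = a).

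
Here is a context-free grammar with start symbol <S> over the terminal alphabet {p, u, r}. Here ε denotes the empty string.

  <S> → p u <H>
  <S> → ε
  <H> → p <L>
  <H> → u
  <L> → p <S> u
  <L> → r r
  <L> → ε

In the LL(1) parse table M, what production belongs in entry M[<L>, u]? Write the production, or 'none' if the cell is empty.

FIRST(<S>): from <S>→p u <H> we get {p}; from <S>→ε we get {ε}. So FIRST(<S>) = {ε, p}.
FIRST(<H>): from <H>→p <L> we get {p}; from <H>→u we get {u}. So FIRST(<H>) = {p, u}.
FIRST(<L>): from <L>→p <S> u we get {p}; from <L>→r r we get {r}; from <L>→ε we get {ε}. So FIRST(<L>) = {ε, p, r}.
FOLLOW(<S>) includes $ since <S> is the start symbol.
FOLLOW(<H>): in <S>→p u <H>, the suffix after <H> is empty, so FOLLOW(<H>) ⊇ FOLLOW(<S>) = {$, u}. Thus FOLLOW(<H>) = {$, u}.
FOLLOW(<L>): in <H>→p <L>, the suffix after <L> is empty, so FOLLOW(<L>) ⊇ FOLLOW(<H>) = {$, u}. Thus FOLLOW(<L>) = {$, u}.
For <L> → p <S> u: FIRST(p <S> u) = {p}, so it goes in M[<L>, t] for t ∈ {p}.
For <L> → r r: FIRST(r r) = {r}, so it goes in M[<L>, t] for t ∈ {r}.
For <L> → ε: FIRST(ε) = {ε}, so it goes in M[<L>, t] for t ∈ {}; since ε ∈ FIRST, also for every t ∈ FOLLOW(<L>) = {$, u}.

<L> → ε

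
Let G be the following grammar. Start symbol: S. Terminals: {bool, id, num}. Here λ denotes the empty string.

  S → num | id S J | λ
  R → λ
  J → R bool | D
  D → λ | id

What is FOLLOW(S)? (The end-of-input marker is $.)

FIRST(S) = {λ, id, num}
FIRST(R) = {λ}
FIRST(D) = {λ, id}
FIRST(J) = {λ, bool, id}  (via R bool, D)
FOLLOW(S) includes $ since S is the start symbol.
FOLLOW(S): in S→id S J, S is followed by J with FIRST {λ, bool, id}; in S→id S J, the suffix after S is nullable (adds nothing new). Thus FOLLOW(S) = {$, bool, id}.
FOLLOW(R): in J→R bool, R is followed by bool with FIRST {bool}. Thus FOLLOW(R) = {bool}.
FOLLOW(J): in S→id S J, the suffix after J is empty, so FOLLOW(J) ⊇ FOLLOW(S) = {$, bool, id}. Thus FOLLOW(J) = {$, bool, id}.
FOLLOW(D): in J→D, the suffix after D is empty, so FOLLOW(D) ⊇ FOLLOW(J) = {$, bool, id}. Thus FOLLOW(D) = {$, bool, id}.

{$, bool, id}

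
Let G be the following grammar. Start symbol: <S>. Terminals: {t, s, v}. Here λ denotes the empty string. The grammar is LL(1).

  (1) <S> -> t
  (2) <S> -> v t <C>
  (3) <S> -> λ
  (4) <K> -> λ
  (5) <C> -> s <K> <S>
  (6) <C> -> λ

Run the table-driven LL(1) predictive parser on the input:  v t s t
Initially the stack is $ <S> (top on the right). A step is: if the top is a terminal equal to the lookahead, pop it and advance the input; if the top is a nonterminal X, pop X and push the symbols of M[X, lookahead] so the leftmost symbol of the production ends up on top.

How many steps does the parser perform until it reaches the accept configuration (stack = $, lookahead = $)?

     Stack        Input      Action
  1  $ <S>        v t s t $  expand <S> -> v t <C>
  2  $ <C> t v    v t s t $  match v
  3  $ <C> t      t s t $    match t
  4  $ <C>        s t $      expand <C> -> s <K> <S>
  5  $ <S> <K> s  s t $      match s
  6  $ <S> <K>    t $        expand <K> -> λ
  7  $ <S>        t $        expand <S> -> t
  8  $ t          t $        match t
Accept reached after 8 steps.

8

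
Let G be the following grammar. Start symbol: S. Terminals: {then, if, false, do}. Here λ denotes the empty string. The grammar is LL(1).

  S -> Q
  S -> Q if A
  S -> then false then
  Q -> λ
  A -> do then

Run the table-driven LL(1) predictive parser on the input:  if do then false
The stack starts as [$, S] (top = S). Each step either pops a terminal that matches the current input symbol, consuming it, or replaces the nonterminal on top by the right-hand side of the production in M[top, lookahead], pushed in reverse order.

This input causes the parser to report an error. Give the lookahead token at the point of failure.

false

     Stack      Input               Action
  1  $ S        if do then false $  expand S -> Q if A
  2  $ A if Q   if do then false $  expand Q -> λ
  3  $ A if     if do then false $  match if
  4  $ A        do then false $     expand A -> do then
  5  $ then do  do then false $     match do
  6  $ then     then false $        match then
  7  $          false $             error: stack empty but input remains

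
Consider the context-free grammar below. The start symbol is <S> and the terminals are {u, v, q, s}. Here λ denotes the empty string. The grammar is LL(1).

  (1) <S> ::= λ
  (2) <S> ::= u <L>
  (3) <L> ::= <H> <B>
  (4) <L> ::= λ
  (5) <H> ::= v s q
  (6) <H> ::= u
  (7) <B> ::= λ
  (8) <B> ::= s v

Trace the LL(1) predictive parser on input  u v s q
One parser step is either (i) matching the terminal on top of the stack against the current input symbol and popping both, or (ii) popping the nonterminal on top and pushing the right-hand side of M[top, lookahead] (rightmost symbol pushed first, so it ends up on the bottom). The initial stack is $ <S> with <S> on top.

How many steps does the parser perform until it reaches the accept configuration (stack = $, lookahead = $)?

step 1: stack=$ <S>  input=u v s q $  — expand <S> ::= u <L>
step 2: stack=$ <L> u  input=u v s q $  — match u
step 3: stack=$ <L>  input=v s q $  — expand <L> ::= <H> <B>
step 4: stack=$ <B> <H>  input=v s q $  — expand <H> ::= v s q
step 5: stack=$ <B> q s v  input=v s q $  — match v
step 6: stack=$ <B> q s  input=s q $  — match s
step 7: stack=$ <B> q  input=q $  — match q
step 8: stack=$ <B>  input=$  — expand <B> ::= λ
Accept reached after 8 steps.

8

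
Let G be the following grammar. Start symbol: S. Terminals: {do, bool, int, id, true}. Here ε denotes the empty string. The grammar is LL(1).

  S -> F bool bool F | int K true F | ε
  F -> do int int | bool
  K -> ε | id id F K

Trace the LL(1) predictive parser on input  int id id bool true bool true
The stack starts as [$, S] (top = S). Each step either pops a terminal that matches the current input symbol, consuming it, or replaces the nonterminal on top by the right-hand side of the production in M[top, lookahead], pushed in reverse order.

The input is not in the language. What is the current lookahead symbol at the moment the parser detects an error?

true

      Stack               Input                            Action
   1  $ S                 int id id bool true bool true $  expand S -> int K true F
   2  $ F true K int      int id id bool true bool true $  match int
   3  $ F true K          id id bool true bool true $      expand K -> id id F K
   4  $ F true K F id id  id id bool true bool true $      match id
   5  $ F true K F id     id bool true bool true $         match id
   6  $ F true K F        bool true bool true $            expand F -> bool
   7  $ F true K bool     bool true bool true $            match bool
   8  $ F true K          true bool true $                 expand K -> ε
   9  $ F true            true bool true $                 match true
  10  $ F                 bool true $                      expand F -> bool
  11  $ bool              bool true $                      match bool
  12  $                   true $                           error: stack empty but input remains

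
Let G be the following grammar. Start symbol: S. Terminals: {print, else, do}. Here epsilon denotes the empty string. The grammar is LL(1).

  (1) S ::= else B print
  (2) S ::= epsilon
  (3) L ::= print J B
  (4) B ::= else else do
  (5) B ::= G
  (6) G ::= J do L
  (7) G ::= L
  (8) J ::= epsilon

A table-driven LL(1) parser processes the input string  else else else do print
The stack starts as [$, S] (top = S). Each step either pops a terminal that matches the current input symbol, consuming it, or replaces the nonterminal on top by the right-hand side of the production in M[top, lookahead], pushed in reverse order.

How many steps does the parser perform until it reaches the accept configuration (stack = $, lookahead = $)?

7

step 1: stack=$ S  input=else else else do print $  — expand S ::= else B print
step 2: stack=$ print B else  input=else else else do print $  — match else
step 3: stack=$ print B  input=else else do print $  — expand B ::= else else do
step 4: stack=$ print do else else  input=else else do print $  — match else
step 5: stack=$ print do else  input=else do print $  — match else
step 6: stack=$ print do  input=do print $  — match do
step 7: stack=$ print  input=print $  — match print
Accept reached after 7 steps.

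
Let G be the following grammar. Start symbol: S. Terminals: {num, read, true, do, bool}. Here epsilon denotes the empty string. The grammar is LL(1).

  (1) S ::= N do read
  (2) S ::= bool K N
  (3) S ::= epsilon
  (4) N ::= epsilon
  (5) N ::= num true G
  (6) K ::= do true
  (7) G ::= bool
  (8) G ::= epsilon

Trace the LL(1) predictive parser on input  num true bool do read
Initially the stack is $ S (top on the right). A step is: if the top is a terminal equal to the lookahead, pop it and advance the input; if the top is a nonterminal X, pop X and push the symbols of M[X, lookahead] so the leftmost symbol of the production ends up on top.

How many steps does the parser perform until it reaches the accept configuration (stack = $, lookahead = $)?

     Stack                 Input                    Action
  1  $ S                   num true bool do read $  expand S ::= N do read
  2  $ read do N           num true bool do read $  expand N ::= num true G
  3  $ read do G true num  num true bool do read $  match num
  4  $ read do G true      true bool do read $      match true
  5  $ read do G           bool do read $           expand G ::= bool
  6  $ read do bool        bool do read $           match bool
  7  $ read do             do read $                match do
  8  $ read                read $                   match read
Accept reached after 8 steps.

8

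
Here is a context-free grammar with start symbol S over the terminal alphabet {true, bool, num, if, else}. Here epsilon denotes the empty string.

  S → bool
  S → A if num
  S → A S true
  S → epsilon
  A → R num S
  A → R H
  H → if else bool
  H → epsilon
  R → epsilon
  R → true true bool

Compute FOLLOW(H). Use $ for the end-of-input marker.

{bool, if, num, true}

FIRST(H) = {epsilon, if}
FIRST(R) = {epsilon, true}
FIRST(A) = {epsilon, if, num, true}  (via R num S, R H)
FIRST(S) = {epsilon, bool, if, num, true}  (via A if num, A S true)
FOLLOW(S) includes $ since S is the start symbol.
FOLLOW(A): in S→A if num, A is followed by if num with FIRST {if}; in S→A S true, A is followed by S true with FIRST {bool, if, num, true}. Thus FOLLOW(A) = {bool, if, num, true}.
FOLLOW(S): in S→A S true, S is followed by true with FIRST {true}; in A→R num S, the suffix after S is empty, so FOLLOW(S) ⊇ FOLLOW(A) = {bool, if, num, true}. Thus FOLLOW(S) = {$, bool, if, num, true}.
FOLLOW(H): in A→R H, the suffix after H is empty, so FOLLOW(H) ⊇ FOLLOW(A) = {bool, if, num, true}. Thus FOLLOW(H) = {bool, if, num, true}.
FOLLOW(R): in A→R num S, R is followed by num S with FIRST {num}; in A→R H, R is followed by H with FIRST {epsilon, if}; in A→R H, the suffix after R is nullable, so FOLLOW(R) ⊇ FOLLOW(A) = {bool, if, num, true}. Thus FOLLOW(R) = {bool, if, num, true}.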